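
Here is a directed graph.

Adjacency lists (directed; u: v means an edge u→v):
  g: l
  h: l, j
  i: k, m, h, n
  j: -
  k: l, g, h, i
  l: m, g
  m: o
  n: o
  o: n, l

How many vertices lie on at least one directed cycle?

7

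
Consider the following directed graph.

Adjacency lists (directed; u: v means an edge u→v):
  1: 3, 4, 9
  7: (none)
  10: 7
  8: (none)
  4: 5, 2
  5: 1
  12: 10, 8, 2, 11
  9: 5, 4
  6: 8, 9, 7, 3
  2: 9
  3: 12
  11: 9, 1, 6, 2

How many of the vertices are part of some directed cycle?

9

A vertex is on a directed cycle iff it belongs to a strongly connected component of size ≥ 2 (or has a self-loop).
The vertices on cycles are {1, 2, 3, 4, 5, 6, 9, 11, 12} — 9 in total.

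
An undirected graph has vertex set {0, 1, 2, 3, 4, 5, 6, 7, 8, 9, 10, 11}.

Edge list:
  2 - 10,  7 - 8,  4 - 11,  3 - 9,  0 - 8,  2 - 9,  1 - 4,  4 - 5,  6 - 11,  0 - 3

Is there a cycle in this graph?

DFS, tracking each vertex's parent; an edge to a visited non-parent vertex closes a cycle.
Start from 1:
visit 1 (parent –)
  visit 4 (parent 1)
    visit 5 (parent 4)
      5–4: parent, skip
    visit 11 (parent 4)
      visit 6 (parent 11)
        6–11: parent, skip
      11–4: parent, skip
    4–1: parent, skip
visit 0 (parent –)
  visit 3 (parent 0)
    3–0: parent, skip
    visit 9 (parent 3)
      9–3: parent, skip
      visit 2 (parent 9)
        visit 10 (parent 2)
          10–2: parent, skip
        2–9: parent, skip
  visit 8 (parent 0)
    8–0: parent, skip
    visit 7 (parent 8)
      7–8: parent, skip
No non-parent visited neighbor found — the graph is a forest.

No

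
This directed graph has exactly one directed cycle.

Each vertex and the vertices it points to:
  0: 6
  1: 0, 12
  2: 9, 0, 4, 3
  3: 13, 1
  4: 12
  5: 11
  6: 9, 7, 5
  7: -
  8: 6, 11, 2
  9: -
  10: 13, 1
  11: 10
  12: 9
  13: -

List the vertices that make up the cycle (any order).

0, 1, 5, 6, 10, 11

DFS with gray/black marking from 6:
6 gray
  9 gray
  9 black
  7 gray
  7 black
  5 gray
    11 gray
      10 gray
        13 gray
        13 black
        1 gray
          0 gray
            0→6: 6 is gray → back edge
Back edge closes the cycle 6 → 5 → 11 → 10 → 1 → 0 → 6; its vertices are {0, 1, 5, 6, 10, 11}.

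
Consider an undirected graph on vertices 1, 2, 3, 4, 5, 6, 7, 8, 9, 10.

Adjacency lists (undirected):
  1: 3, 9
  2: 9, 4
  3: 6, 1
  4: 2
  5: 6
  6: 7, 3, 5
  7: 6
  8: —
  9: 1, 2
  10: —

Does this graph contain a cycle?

No

DFS, tracking each vertex's parent; an edge to a visited non-parent vertex closes a cycle.
Start from 1:
visit 1 (parent –)
  visit 3 (parent 1)
    visit 6 (parent 3)
      visit 7 (parent 6)
        7–6: parent, skip
      6–3: parent, skip
      visit 5 (parent 6)
        5–6: parent, skip
    3–1: parent, skip
  visit 9 (parent 1)
    9–1: parent, skip
    visit 2 (parent 9)
      2–9: parent, skip
      visit 4 (parent 2)
        4–2: parent, skip
visit 8 (parent –)
visit 10 (parent –)
No non-parent visited neighbor found — the graph is a forest.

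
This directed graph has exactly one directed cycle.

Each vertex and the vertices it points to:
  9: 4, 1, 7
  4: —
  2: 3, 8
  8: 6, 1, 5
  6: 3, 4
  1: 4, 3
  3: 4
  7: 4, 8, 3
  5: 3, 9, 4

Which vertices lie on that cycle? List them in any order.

5, 7, 8, 9

DFS with gray/black marking from 8:
8 gray
  6 gray
    3 gray
      4 gray
      4 black
    3 black
    6→4: 4 black — skip
  6 black
  1 gray
    1→4: 4 black — skip
    1→3: 3 black — skip
  1 black
  5 gray
    5→3: 3 black — skip
    9 gray
      9→4: 4 black — skip
      9→1: 1 black — skip
      7 gray
        7→4: 4 black — skip
        7→8: 8 is gray → back edge
Back edge closes the cycle 8 → 5 → 9 → 7 → 8; its vertices are {5, 7, 8, 9}.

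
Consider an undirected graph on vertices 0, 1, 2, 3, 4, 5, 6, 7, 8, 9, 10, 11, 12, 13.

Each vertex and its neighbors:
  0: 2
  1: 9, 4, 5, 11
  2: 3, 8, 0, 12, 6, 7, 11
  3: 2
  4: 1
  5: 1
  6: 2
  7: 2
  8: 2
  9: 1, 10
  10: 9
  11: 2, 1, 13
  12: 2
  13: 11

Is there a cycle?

No

DFS, tracking each vertex's parent; an edge to a visited non-parent vertex closes a cycle.
Start from 6:
visit 6 (parent –)
  visit 2 (parent 6)
    visit 3 (parent 2)
      3–2: parent, skip
    visit 8 (parent 2)
      8–2: parent, skip
    visit 0 (parent 2)
      0–2: parent, skip
    visit 12 (parent 2)
      12–2: parent, skip
    2–6: parent, skip
    visit 7 (parent 2)
      7–2: parent, skip
    visit 11 (parent 2)
      11–2: parent, skip
      visit 1 (parent 11)
        visit 9 (parent 1)
          9–1: parent, skip
          visit 10 (parent 9)
            10–9: parent, skip
        visit 4 (parent 1)
          4–1: parent, skip
        visit 5 (parent 1)
          5–1: parent, skip
        1–11: parent, skip
      visit 13 (parent 11)
        13–11: parent, skip
No non-parent visited neighbor found — the graph is a forest.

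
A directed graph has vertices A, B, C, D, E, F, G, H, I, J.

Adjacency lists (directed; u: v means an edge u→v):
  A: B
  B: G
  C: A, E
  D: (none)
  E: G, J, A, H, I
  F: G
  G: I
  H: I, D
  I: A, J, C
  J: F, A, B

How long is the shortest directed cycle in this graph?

For each vertex v, BFS finds the shortest path from v back to v.
The shortest such closed walk is E → I → C → E, length 3.

3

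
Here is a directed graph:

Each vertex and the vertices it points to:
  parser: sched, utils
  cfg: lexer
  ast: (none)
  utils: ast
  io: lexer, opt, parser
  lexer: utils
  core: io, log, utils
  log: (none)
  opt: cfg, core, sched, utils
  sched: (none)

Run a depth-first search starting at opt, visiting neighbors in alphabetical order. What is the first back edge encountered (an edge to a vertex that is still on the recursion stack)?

io→opt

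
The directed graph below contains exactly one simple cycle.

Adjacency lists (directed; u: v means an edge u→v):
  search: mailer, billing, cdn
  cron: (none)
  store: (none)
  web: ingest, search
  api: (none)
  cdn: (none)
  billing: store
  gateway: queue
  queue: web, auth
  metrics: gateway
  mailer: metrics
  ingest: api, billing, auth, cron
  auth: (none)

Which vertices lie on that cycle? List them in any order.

DFS with gray/black marking from web:
web gray
  ingest gray
    api gray
    api black
    billing gray
      store gray
      store black
    billing black
    auth gray
    auth black
    cron gray
    cron black
  ingest black
  search gray
    mailer gray
      metrics gray
        gateway gray
          queue gray
            queue→web: web is gray → back edge
Back edge closes the cycle web → search → mailer → metrics → gateway → queue → web; its vertices are {web, queue, mailer, search, gateway, metrics}.

web, queue, mailer, search, gateway, metrics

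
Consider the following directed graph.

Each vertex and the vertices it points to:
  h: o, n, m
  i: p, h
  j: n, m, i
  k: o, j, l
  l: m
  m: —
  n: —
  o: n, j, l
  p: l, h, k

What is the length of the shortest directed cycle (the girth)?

For each vertex v, BFS finds the shortest path from v back to v.
The shortest such closed walk is k → j → i → p → k, length 4.

4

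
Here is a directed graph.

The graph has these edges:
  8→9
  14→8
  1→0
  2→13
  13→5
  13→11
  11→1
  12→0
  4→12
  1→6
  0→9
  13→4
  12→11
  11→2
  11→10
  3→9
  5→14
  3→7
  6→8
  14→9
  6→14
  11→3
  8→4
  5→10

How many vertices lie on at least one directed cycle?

10

A vertex is on a directed cycle iff it belongs to a strongly connected component of size ≥ 2 (or has a self-loop).
The vertices on cycles are {1, 2, 4, 5, 6, 8, 11, 12, 13, 14} — 10 in total.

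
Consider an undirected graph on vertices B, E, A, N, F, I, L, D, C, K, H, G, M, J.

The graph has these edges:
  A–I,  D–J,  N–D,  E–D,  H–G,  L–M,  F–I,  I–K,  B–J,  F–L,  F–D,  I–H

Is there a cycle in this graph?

No

DFS, tracking each vertex's parent; an edge to a visited non-parent vertex closes a cycle.
Start from N:
visit N (parent –)
  visit D (parent N)
    visit F (parent D)
      visit I (parent F)
        I–F: parent, skip
        visit H (parent I)
          visit G (parent H)
            G–H: parent, skip
          H–I: parent, skip
        visit A (parent I)
          A–I: parent, skip
        visit K (parent I)
          K–I: parent, skip
      visit L (parent F)
        L–F: parent, skip
        visit M (parent L)
          M–L: parent, skip
      F–D: parent, skip
    D–N: parent, skip
    visit J (parent D)
      J–D: parent, skip
      visit B (parent J)
        B–J: parent, skip
    visit E (parent D)
      E–D: parent, skip
visit C (parent –)
No non-parent visited neighbor found — the graph is a forest.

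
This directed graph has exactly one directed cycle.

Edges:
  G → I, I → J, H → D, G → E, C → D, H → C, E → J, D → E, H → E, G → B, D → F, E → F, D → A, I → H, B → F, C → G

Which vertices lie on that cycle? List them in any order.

C, G, H, I

DFS with gray/black marking from H:
H gray
  C gray
    D gray
      F gray
      F black
      E gray
        E→F: F black — skip
        J gray
        J black
      E black
      A gray
      A black
    D black
    G gray
      G→E: E black — skip
      I gray
        I→H: H is gray → back edge
Back edge closes the cycle H → C → G → I → H; its vertices are {C, G, H, I}.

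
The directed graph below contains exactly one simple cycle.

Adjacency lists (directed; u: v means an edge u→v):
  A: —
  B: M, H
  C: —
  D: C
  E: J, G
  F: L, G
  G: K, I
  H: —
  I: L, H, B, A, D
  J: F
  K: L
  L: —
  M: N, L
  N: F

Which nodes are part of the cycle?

DFS with gray/black marking from G:
G gray
  K gray
    L gray
    L black
  K black
  I gray
    I→L: L black — skip
    H gray
    H black
    B gray
      M gray
        N gray
          F gray
            F→L: L black — skip
            F→G: G is gray → back edge
Back edge closes the cycle G → I → B → M → N → F → G; its vertices are {B, F, G, I, M, N}.

B, F, G, I, M, N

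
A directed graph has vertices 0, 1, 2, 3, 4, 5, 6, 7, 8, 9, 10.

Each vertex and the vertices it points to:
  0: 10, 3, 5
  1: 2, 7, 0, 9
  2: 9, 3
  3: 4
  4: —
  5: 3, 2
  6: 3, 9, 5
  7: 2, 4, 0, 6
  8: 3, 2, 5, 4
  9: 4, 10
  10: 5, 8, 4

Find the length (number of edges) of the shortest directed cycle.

4

For each vertex v, BFS finds the shortest path from v back to v.
The shortest such closed walk is 10 → 5 → 2 → 9 → 10, length 4.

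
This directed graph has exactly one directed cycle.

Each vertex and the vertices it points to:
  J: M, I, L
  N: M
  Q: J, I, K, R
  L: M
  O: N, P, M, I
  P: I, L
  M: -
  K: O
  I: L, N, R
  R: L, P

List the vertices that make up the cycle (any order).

DFS with gray/black marking from R:
R gray
  L gray
    M gray
    M black
  L black
  P gray
    I gray
      I→L: L black — skip
      N gray
        N→M: M black — skip
      N black
      I→R: R is gray → back edge
Back edge closes the cycle R → P → I → R; its vertices are {I, P, R}.

I, P, R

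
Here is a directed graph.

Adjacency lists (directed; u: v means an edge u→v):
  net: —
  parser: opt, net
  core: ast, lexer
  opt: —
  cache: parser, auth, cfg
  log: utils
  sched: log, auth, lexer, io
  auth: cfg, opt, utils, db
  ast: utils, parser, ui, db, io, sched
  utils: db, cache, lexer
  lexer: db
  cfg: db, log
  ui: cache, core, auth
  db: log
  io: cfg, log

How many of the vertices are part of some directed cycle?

10

A vertex is on a directed cycle iff it belongs to a strongly connected component of size ≥ 2 (or has a self-loop).
The vertices on cycles are {db, ui, ast, cfg, log, auth, core, cache, lexer, utils} — 10 in total.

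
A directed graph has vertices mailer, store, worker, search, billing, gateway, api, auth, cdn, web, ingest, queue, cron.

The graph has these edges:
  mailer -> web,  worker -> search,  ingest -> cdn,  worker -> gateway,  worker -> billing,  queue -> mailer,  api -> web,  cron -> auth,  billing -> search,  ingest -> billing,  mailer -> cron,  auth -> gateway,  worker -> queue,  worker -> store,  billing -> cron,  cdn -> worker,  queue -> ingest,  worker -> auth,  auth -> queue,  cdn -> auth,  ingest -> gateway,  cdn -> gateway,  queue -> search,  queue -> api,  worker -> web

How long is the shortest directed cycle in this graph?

For each vertex v, BFS finds the shortest path from v back to v.
The shortest such closed walk is queue → mailer → cron → auth → queue, length 4.

4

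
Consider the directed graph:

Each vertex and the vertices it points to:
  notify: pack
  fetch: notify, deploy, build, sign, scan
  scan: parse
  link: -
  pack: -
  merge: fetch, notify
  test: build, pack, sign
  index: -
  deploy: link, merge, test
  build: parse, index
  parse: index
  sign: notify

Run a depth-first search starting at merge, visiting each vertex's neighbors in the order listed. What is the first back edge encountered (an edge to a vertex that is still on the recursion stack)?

DFS from merge (visiting each vertex's neighbors in the order listed); mark gray on enter, black on exit:
merge gray
  fetch gray
    notify gray
      pack gray
      pack black
    notify black
    deploy gray
      link gray
      link black
      deploy→merge: merge is gray → back edge
First back edge: deploy → merge.

deploy->merge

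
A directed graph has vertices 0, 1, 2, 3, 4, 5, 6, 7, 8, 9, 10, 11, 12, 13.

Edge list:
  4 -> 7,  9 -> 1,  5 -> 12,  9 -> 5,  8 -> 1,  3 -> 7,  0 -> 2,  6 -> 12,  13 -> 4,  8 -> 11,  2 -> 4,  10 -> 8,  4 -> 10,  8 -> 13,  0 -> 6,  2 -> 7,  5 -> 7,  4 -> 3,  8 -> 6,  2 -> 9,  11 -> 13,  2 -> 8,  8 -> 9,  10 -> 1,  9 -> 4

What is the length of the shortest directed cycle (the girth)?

4

For each vertex v, BFS finds the shortest path from v back to v.
The shortest such closed walk is 8 → 13 → 4 → 10 → 8, length 4.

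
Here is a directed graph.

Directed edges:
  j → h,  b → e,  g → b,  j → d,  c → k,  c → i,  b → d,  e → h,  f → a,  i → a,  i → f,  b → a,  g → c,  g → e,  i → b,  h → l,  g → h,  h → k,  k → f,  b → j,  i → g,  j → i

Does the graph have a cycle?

Yes

DFS with white/gray/black marking, starting from a:
a gray
a black
b gray
  j gray
    h gray
      l gray
      l black
      k gray
        f gray
          f→a: a black — skip
        f black
      k black
    h black
    d gray
    d black
    i gray
      g gray
        g→h: h black — skip
        g→b: b is gray → back edge
Back edge found, so a cycle exists: b → j → i → g → b.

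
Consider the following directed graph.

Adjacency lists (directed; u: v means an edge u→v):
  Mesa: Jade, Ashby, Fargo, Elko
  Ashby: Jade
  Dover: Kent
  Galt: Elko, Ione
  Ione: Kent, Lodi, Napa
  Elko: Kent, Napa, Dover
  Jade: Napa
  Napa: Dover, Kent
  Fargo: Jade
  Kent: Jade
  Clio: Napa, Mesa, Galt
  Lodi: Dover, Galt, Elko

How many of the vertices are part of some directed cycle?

7

A vertex is on a directed cycle iff it belongs to a strongly connected component of size ≥ 2 (or has a self-loop).
The vertices on cycles are {Galt, Ione, Jade, Kent, Lodi, Napa, Dover} — 7 in total.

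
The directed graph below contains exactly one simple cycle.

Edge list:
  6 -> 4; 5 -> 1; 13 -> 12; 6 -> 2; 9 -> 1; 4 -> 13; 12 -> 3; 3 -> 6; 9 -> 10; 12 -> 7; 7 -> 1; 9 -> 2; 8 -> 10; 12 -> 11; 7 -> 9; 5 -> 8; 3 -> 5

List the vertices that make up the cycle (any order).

DFS with gray/black marking from 12:
12 gray
  7 gray
    1 gray
    1 black
    9 gray
      9→1: 1 black — skip
      10 gray
      10 black
      2 gray
      2 black
    9 black
  7 black
  3 gray
    5 gray
      5→1: 1 black — skip
      8 gray
        8→10: 10 black — skip
      8 black
    5 black
    6 gray
      4 gray
        13 gray
          13→12: 12 is gray → back edge
Back edge closes the cycle 12 → 3 → 6 → 4 → 13 → 12; its vertices are {3, 4, 6, 12, 13}.

3, 4, 6, 12, 13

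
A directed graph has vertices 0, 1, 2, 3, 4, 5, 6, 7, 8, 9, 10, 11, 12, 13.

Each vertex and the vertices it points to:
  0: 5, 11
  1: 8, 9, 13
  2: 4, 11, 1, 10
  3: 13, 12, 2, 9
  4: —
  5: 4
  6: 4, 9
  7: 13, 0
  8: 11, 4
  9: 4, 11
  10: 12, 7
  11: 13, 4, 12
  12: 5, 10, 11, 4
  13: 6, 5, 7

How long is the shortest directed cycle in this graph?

2

For each vertex v, BFS finds the shortest path from v back to v.
The shortest such closed walk is 10 → 12 → 10, length 2.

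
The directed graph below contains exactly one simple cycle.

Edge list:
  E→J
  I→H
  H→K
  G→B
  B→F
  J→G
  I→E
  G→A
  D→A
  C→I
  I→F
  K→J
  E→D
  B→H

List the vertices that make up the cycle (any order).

DFS with gray/black marking from J:
J gray
  G gray
    A gray
    A black
    B gray
      H gray
        K gray
          K→J: J is gray → back edge
Back edge closes the cycle J → G → B → H → K → J; its vertices are {B, G, H, J, K}.

B, G, H, J, K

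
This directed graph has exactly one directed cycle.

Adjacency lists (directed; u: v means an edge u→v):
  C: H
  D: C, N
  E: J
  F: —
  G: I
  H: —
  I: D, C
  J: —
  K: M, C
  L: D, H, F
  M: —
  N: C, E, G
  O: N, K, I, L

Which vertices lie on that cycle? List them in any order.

DFS with gray/black marking from N:
N gray
  C gray
    H gray
    H black
  C black
  E gray
    J gray
    J black
  E black
  G gray
    I gray
      D gray
        D→C: C black — skip
        D→N: N is gray → back edge
Back edge closes the cycle N → G → I → D → N; its vertices are {D, G, I, N}.

D, G, I, N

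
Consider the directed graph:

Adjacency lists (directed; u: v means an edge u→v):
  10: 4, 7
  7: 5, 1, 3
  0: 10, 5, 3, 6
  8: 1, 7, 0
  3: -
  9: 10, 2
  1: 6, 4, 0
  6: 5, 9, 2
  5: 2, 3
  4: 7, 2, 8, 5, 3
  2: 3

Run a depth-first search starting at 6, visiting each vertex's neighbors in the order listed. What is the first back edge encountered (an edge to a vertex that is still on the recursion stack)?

DFS from 6 (visiting each vertex's neighbors in the order listed); mark gray on enter, black on exit:
6 gray
  5 gray
    2 gray
      3 gray
      3 black
    2 black
    5→3: 3 black — skip
  5 black
  9 gray
    10 gray
      4 gray
        7 gray
          7→5: 5 black — skip
          1 gray
            1→6: 6 is gray → back edge
First back edge: 1 → 6.

1->6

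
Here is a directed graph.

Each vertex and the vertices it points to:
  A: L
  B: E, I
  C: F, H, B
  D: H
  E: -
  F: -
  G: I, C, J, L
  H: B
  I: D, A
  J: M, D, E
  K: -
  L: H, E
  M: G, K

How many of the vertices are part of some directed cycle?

9

A vertex is on a directed cycle iff it belongs to a strongly connected component of size ≥ 2 (or has a self-loop).
The vertices on cycles are {A, B, D, G, H, I, J, L, M} — 9 in total.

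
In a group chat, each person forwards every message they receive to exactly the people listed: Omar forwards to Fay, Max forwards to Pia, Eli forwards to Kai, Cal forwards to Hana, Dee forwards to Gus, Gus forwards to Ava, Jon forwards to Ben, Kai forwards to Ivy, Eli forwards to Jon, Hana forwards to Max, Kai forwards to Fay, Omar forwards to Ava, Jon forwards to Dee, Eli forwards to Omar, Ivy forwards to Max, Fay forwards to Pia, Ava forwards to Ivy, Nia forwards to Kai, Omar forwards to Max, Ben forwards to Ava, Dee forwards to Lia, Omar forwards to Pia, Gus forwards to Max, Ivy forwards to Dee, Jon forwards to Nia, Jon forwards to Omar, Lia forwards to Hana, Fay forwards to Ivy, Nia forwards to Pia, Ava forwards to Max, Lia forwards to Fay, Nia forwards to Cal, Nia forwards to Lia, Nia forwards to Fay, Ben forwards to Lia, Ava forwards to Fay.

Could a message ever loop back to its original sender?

Yes

DFS with white/gray/black marking, starting from Max:
Max gray
  Pia gray
  Pia black
Max black
Cal gray
  Hana gray
    Hana→Max: Max black — skip
  Hana black
Cal black
Jon gray
  Nia gray
    Kai gray
      Ivy gray
        Ivy→Max: Max black — skip
        Dee gray
          Gus gray
            Gus→Max: Max black — skip
            Ava gray
              Ava→Max: Max black — skip
              Ava→Ivy: Ivy is gray → back edge
Back edge found, so a cycle exists: Ivy → Dee → Gus → Ava → Ivy.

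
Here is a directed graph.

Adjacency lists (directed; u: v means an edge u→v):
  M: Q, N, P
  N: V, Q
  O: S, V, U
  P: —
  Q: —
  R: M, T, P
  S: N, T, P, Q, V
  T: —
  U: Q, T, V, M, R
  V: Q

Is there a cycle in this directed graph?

No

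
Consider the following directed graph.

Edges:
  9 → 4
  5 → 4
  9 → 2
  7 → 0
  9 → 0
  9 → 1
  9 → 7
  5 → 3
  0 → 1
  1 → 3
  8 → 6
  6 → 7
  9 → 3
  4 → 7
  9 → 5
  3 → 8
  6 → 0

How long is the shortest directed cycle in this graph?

For each vertex v, BFS finds the shortest path from v back to v.
The shortest such closed walk is 1 → 3 → 8 → 6 → 0 → 1, length 5.

5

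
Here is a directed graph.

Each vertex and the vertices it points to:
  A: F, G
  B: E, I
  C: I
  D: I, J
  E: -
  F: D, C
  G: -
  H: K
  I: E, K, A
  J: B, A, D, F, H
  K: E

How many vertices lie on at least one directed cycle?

7

A vertex is on a directed cycle iff it belongs to a strongly connected component of size ≥ 2 (or has a self-loop).
The vertices on cycles are {A, B, C, D, F, I, J} — 7 in total.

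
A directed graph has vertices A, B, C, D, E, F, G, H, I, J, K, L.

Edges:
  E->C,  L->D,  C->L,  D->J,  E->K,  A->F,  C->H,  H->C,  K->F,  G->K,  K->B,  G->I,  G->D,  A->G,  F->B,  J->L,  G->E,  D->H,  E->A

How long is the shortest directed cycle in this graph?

For each vertex v, BFS finds the shortest path from v back to v.
The shortest such closed walk is H → C → H, length 2.

2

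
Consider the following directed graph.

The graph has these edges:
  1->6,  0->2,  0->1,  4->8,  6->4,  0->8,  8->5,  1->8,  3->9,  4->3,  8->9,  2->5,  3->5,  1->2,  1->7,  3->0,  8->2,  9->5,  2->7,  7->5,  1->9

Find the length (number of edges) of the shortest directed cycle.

5

For each vertex v, BFS finds the shortest path from v back to v.
The shortest such closed walk is 6 → 4 → 3 → 0 → 1 → 6, length 5.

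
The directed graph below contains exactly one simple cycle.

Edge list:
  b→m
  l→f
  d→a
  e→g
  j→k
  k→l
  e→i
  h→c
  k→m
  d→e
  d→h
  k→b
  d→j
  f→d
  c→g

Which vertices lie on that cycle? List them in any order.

DFS with gray/black marking from d:
d gray
  a gray
  a black
  e gray
    i gray
    i black
    g gray
    g black
  e black
  h gray
    c gray
      c→g: g black — skip
    c black
  h black
  j gray
    k gray
      b gray
        m gray
        m black
      b black
      l gray
        f gray
          f→d: d is gray → back edge
Back edge closes the cycle d → j → k → l → f → d; its vertices are {d, f, j, k, l}.

d, f, j, k, l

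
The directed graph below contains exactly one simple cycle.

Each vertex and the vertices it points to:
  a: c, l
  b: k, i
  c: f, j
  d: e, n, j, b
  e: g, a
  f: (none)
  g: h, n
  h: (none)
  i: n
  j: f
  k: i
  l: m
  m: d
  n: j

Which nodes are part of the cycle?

DFS with gray/black marking from d:
d gray
  e gray
    g gray
      h gray
      h black
      n gray
        j gray
          f gray
          f black
        j black
      n black
    g black
    a gray
      c gray
        c→f: f black — skip
        c→j: j black — skip
      c black
      l gray
        m gray
          m→d: d is gray → back edge
Back edge closes the cycle d → e → a → l → m → d; its vertices are {a, d, e, l, m}.

a, d, e, l, m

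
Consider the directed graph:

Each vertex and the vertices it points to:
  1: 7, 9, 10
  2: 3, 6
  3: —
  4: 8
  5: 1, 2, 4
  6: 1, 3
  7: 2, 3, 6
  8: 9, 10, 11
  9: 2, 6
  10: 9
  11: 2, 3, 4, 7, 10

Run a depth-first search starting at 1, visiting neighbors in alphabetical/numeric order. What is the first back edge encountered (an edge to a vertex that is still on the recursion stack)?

6→1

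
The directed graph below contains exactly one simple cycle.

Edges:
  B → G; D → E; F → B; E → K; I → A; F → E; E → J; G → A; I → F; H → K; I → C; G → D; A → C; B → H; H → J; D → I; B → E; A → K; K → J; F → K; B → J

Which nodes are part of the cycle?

B, D, F, G, I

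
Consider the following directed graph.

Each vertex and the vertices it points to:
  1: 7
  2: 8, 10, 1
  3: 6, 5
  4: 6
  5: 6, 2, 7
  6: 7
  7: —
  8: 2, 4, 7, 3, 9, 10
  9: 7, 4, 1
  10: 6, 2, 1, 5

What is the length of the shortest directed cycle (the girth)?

2

For each vertex v, BFS finds the shortest path from v back to v.
The shortest such closed walk is 8 → 2 → 8, length 2.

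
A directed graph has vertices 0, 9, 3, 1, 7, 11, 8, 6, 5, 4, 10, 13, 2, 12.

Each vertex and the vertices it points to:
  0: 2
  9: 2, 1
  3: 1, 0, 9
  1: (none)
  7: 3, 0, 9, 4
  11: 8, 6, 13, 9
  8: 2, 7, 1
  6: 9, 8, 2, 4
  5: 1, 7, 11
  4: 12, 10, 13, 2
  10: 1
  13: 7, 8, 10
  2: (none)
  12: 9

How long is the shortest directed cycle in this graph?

For each vertex v, BFS finds the shortest path from v back to v.
The shortest such closed walk is 7 → 4 → 13 → 7, length 3.

3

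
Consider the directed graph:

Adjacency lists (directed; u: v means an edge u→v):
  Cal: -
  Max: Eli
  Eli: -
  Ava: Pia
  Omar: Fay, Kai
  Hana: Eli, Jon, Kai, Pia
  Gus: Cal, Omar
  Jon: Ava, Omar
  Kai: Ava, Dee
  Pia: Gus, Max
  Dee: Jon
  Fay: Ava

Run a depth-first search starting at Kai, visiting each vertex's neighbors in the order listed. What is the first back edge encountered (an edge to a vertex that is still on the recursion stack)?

DFS from Kai (visiting each vertex's neighbors in the order listed); mark gray on enter, black on exit:
Kai gray
  Ava gray
    Pia gray
      Gus gray
        Cal gray
        Cal black
        Omar gray
          Fay gray
            Fay→Ava: Ava is gray → back edge
First back edge: Fay → Ava.

Fay→Ava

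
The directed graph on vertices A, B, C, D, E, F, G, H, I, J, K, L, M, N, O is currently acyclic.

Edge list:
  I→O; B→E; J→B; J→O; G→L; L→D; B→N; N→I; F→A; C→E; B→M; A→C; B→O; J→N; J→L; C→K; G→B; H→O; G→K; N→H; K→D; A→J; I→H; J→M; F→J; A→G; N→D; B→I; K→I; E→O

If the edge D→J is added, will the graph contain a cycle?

Adding D→J creates a cycle iff J can already reach D.
Path from J: J → L → D.
So J → … → D → J is a cycle.

Yes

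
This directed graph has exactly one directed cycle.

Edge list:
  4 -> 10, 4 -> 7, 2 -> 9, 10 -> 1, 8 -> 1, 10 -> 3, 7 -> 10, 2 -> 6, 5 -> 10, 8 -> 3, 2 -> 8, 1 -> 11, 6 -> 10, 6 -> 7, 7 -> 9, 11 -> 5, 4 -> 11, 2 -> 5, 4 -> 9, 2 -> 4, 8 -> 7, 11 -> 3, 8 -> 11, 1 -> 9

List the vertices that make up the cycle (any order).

DFS with gray/black marking from 1:
1 gray
  9 gray
  9 black
  11 gray
    3 gray
    3 black
    5 gray
      10 gray
        10→1: 1 is gray → back edge
Back edge closes the cycle 1 → 11 → 5 → 10 → 1; its vertices are {1, 5, 10, 11}.

1, 5, 10, 11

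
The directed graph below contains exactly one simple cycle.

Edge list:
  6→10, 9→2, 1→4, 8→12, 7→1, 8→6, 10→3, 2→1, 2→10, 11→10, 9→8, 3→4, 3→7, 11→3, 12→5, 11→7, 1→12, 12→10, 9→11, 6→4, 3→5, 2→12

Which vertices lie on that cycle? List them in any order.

DFS with gray/black marking from 1:
1 gray
  12 gray
    10 gray
      3 gray
        5 gray
        5 black
        4 gray
        4 black
        7 gray
          7→1: 1 is gray → back edge
Back edge closes the cycle 1 → 12 → 10 → 3 → 7 → 1; its vertices are {1, 3, 7, 10, 12}.

1, 3, 7, 10, 12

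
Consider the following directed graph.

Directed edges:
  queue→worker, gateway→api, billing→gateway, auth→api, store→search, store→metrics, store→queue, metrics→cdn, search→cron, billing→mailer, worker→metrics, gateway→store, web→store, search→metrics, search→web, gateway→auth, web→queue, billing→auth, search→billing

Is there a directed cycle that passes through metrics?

No

metrics lies on a cycle iff there is a path from metrics back to itself.
Exploring from metrics, it never reaches itself; equivalently, its strongly connected component is a singleton.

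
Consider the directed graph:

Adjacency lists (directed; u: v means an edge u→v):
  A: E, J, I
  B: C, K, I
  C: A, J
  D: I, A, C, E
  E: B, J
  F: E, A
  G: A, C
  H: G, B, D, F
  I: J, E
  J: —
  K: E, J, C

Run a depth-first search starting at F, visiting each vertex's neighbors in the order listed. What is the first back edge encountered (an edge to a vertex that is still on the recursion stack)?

DFS from F (visiting each vertex's neighbors in the order listed); mark gray on enter, black on exit:
F gray
  E gray
    B gray
      C gray
        A gray
          A→E: E is gray → back edge
First back edge: A → E.

A→E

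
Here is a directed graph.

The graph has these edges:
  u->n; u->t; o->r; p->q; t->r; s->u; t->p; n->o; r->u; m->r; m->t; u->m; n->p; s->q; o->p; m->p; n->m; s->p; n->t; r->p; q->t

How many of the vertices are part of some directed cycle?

A vertex is on a directed cycle iff it belongs to a strongly connected component of size ≥ 2 (or has a self-loop).
The vertices on cycles are {m, n, o, p, q, r, t, u} — 8 in total.

8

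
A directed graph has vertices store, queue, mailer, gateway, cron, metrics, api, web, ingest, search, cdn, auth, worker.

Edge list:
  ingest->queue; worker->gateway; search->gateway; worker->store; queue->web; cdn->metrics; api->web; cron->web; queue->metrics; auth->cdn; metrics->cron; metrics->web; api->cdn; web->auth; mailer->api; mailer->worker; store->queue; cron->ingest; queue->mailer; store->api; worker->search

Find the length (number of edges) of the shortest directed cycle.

4

For each vertex v, BFS finds the shortest path from v back to v.
The shortest such closed walk is queue → mailer → worker → store → queue, length 4.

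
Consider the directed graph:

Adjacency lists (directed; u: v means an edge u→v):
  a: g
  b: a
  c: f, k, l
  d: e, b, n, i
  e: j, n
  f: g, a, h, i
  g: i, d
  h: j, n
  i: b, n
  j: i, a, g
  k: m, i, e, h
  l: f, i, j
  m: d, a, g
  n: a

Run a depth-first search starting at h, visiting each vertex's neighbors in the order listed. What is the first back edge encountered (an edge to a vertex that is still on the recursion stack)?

g->i

DFS from h (visiting each vertex's neighbors in the order listed); mark gray on enter, black on exit:
h gray
  j gray
    i gray
      b gray
        a gray
          g gray
            g→i: i is gray → back edge
First back edge: g → i.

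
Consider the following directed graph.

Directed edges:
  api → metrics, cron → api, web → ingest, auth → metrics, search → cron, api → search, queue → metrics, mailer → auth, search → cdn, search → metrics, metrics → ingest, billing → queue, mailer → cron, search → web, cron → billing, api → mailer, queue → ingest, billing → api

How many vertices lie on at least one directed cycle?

A vertex is on a directed cycle iff it belongs to a strongly connected component of size ≥ 2 (or has a self-loop).
The vertices on cycles are {api, cron, mailer, search, billing} — 5 in total.

5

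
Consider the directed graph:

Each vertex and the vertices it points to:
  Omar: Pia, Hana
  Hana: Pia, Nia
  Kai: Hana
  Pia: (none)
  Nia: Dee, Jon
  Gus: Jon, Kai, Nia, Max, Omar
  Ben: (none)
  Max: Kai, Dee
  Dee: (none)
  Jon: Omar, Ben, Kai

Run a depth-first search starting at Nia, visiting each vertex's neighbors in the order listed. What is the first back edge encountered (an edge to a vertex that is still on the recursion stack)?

Hana→Nia

DFS from Nia (visiting each vertex's neighbors in the order listed); mark gray on enter, black on exit:
Nia gray
  Dee gray
  Dee black
  Jon gray
    Omar gray
      Pia gray
      Pia black
      Hana gray
        Hana→Pia: Pia black — skip
        Hana→Nia: Nia is gray → back edge
First back edge: Hana → Nia.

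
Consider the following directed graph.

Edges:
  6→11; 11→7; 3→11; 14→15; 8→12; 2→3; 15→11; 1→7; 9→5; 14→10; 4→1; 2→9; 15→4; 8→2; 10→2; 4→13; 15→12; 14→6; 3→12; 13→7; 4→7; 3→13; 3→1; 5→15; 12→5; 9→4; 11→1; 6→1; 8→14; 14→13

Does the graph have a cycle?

Yes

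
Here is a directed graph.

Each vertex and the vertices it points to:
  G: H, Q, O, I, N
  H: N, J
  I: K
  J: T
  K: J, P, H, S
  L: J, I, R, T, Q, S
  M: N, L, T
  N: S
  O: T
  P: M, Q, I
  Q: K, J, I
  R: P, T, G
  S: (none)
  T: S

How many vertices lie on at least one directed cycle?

8

A vertex is on a directed cycle iff it belongs to a strongly connected component of size ≥ 2 (or has a self-loop).
The vertices on cycles are {G, I, K, L, M, P, Q, R} — 8 in total.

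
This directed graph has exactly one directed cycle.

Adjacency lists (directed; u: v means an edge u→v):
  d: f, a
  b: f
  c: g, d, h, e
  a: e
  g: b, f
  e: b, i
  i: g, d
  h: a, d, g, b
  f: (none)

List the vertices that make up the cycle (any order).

DFS with gray/black marking from e:
e gray
  b gray
    f gray
    f black
  b black
  i gray
    g gray
      g→b: b black — skip
      g→f: f black — skip
    g black
    d gray
      d→f: f black — skip
      a gray
        a→e: e is gray → back edge
Back edge closes the cycle e → i → d → a → e; its vertices are {a, d, e, i}.

a, d, e, i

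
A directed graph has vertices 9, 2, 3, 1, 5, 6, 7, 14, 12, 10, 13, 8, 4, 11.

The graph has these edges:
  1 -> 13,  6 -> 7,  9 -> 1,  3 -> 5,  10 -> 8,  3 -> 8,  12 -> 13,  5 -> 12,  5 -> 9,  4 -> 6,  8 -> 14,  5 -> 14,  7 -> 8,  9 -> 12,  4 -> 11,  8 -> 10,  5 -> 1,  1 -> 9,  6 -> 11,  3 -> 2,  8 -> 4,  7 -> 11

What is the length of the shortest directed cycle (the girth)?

For each vertex v, BFS finds the shortest path from v back to v.
The shortest such closed walk is 8 → 10 → 8, length 2.

2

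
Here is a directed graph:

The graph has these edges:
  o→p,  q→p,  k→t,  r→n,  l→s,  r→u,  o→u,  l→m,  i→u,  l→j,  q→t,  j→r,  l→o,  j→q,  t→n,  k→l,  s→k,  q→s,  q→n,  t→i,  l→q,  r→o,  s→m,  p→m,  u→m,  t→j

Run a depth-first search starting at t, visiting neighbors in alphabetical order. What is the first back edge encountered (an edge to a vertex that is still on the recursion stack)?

DFS from t (visiting neighbors in alphabetical order); mark gray on enter, black on exit:
t gray
  i gray
    u gray
      m gray
      m black
    u black
  i black
  j gray
    q gray
      n gray
      n black
      p gray
        p→m: m black — skip
      p black
      s gray
        k gray
          l gray
            l→j: j is gray → back edge
First back edge: l → j.

l→j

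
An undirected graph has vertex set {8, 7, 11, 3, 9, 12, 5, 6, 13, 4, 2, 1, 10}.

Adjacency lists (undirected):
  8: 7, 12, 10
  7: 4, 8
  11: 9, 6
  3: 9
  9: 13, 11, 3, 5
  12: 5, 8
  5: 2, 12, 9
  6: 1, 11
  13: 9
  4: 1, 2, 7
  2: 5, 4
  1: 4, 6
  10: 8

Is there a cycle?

Yes

DFS, tracking each vertex's parent; an edge to a visited non-parent vertex closes a cycle.
Start from 6:
visit 6 (parent –)
  visit 1 (parent 6)
    visit 4 (parent 1)
      4–1: parent, skip
      visit 2 (parent 4)
        visit 5 (parent 2)
          5–2: parent, skip
          visit 12 (parent 5)
            12–5: parent, skip
            visit 8 (parent 12)
              visit 7 (parent 8)
                7–4: 4 visited and ≠ parent → cycle
Cycle: 4 – 2 – 5 – 12 – 8 – 7 – 4.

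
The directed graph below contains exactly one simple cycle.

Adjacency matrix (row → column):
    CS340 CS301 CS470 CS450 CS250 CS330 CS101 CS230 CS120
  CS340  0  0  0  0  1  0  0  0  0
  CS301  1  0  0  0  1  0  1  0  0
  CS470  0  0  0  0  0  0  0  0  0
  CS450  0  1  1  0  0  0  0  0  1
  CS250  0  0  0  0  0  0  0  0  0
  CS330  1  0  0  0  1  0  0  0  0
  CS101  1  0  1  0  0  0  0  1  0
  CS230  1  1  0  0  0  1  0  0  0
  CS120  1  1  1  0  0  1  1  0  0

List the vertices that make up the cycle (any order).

CS101, CS230, CS301

DFS with gray/black marking from CS101:
CS101 gray
  CS340 gray
    CS250 gray
    CS250 black
  CS340 black
  CS230 gray
    CS330 gray
      CS330→CS250: CS250 black — skip
      CS330→CS340: CS340 black — skip
    CS330 black
    CS301 gray
      CS301→CS101: CS101 is gray → back edge
Back edge closes the cycle CS101 → CS230 → CS301 → CS101; its vertices are {CS101, CS230, CS301}.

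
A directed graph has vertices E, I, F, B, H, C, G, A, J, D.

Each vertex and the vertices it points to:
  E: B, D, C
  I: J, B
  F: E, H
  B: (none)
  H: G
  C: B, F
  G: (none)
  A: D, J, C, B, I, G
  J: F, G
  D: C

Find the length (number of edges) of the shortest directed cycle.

For each vertex v, BFS finds the shortest path from v back to v.
The shortest such closed walk is C → F → E → C, length 3.

3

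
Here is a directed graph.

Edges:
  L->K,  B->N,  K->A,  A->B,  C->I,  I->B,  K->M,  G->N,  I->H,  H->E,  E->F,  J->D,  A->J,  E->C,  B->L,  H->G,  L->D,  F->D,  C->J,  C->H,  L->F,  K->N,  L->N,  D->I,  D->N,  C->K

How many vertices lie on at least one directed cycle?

11

A vertex is on a directed cycle iff it belongs to a strongly connected component of size ≥ 2 (or has a self-loop).
The vertices on cycles are {A, B, C, D, E, F, H, I, J, K, L} — 11 in total.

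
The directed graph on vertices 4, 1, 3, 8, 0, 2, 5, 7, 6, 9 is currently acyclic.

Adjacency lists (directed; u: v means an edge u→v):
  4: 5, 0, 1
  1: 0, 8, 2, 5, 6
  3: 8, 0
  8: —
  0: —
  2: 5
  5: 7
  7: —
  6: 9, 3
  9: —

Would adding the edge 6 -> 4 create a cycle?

Adding 6→4 creates a cycle iff 4 can already reach 6.
Path from 4: 4 → 1 → 6.
So 4 → … → 6 → 4 is a cycle.

Yes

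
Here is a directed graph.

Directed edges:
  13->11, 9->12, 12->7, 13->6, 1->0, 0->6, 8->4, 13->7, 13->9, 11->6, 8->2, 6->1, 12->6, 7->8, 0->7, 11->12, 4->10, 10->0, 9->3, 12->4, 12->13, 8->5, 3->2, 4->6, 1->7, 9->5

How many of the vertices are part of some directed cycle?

A vertex is on a directed cycle iff it belongs to a strongly connected component of size ≥ 2 (or has a self-loop).
The vertices on cycles are {0, 1, 4, 6, 7, 8, 9, 10, 11, 12, 13} — 11 in total.

11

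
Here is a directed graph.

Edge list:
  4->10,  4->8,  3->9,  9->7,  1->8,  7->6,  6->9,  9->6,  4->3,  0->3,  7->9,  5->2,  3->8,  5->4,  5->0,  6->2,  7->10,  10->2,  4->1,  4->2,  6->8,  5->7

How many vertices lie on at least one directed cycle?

3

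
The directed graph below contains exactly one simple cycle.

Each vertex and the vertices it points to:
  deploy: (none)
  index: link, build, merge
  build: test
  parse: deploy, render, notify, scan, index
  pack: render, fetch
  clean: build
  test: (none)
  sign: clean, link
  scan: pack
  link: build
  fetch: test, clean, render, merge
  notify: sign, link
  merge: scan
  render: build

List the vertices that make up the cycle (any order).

pack, scan, fetch, merge

DFS with gray/black marking from scan:
scan gray
  pack gray
    render gray
      build gray
        test gray
        test black
      build black
    render black
    fetch gray
      fetch→test: test black — skip
      clean gray
        clean→build: build black — skip
      clean black
      fetch→render: render black — skip
      merge gray
        merge→scan: scan is gray → back edge
Back edge closes the cycle scan → pack → fetch → merge → scan; its vertices are {pack, scan, fetch, merge}.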